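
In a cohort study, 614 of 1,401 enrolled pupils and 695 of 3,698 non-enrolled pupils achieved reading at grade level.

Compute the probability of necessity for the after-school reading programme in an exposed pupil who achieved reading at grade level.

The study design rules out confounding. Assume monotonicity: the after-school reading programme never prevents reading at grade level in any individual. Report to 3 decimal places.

PN ≈ 0.571

p₁ = P(outcome | exposed) = 614/1401 = 0.43826
p₀ = P(outcome | unexposed) = 695/3698 = 0.18794
Under exogeneity and monotonicity, PN = (p₁ − p₀) / p₁.
PN = (0.43826 − 0.18794) / 0.43826 = 0.25032 / 0.43826 ≈ 0.5712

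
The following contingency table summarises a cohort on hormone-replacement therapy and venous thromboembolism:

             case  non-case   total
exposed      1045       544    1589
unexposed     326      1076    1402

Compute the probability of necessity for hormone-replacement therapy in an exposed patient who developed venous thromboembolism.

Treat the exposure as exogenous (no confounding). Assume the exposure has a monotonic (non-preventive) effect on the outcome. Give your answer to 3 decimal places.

p₁ = P(outcome | exposed) = 1045/1589 = 0.65765
p₀ = P(outcome | unexposed) = 326/1402 = 0.23252
Under exogeneity and monotonicity, PN = (p₁ − p₀)/p₁.
PN = (0.65765 − 0.23252) / 0.65765 ≈ 0.6464

PN ≈ 0.646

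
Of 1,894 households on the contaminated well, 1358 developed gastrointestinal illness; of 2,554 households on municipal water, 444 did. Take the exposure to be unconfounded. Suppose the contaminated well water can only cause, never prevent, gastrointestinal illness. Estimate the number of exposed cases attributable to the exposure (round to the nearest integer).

p₁ = P(outcome | exposed) = 1358/1894 = 0.717
p₀ = P(outcome | unexposed) = 444/2554 = 0.17384
PN = (p₁ − p₀)/p₁ = (0.717 − 0.17384) / 0.717 ≈ 0.75754.
Attributable cases ≈ PN × (exposed cases) = 0.75754 × 1358 ≈ 1028.74.

about 1029 cases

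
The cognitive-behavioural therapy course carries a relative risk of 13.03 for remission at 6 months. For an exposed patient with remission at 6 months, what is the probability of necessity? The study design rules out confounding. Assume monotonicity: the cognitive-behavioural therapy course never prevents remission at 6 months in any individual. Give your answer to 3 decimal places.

Under exogeneity and monotonicity, PN = (RR − 1) / RR = 1 − 1/RR.
PN = (13.03 − 1) / 13.03 = 12.03 / 13.03 ≈ 0.9233

PN ≈ 0.923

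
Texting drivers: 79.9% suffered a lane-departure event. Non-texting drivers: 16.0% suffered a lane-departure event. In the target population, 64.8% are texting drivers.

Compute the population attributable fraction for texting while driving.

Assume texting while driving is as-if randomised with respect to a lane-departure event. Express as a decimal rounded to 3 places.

PAF ≈ 0.721

p₁ = 0.799, p₀ = 0.16.
Overall risk P(Y=1) = π·p₁ + (1−π)·p₀ = 0.648×0.799 + 0.352×0.16 = 0.57407.
Under exogeneity, PAF = [P(Y=1) − p₀] / P(Y=1).
PAF = (0.57407 − 0.16) / 0.57407 ≈ 0.7213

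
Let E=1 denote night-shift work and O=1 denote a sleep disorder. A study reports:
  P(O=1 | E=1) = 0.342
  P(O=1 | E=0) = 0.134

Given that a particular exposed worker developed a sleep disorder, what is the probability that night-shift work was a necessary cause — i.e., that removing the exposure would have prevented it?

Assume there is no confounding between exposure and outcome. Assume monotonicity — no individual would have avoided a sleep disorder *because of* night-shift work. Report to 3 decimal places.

Let p₁ = 0.342, p₀ = 0.134.
Under exogeneity and monotonicity, PN = (p₁ − p₀) / p₁.
PN = (0.342 − 0.134) / 0.342 = 0.208 / 0.342 ≈ 0.6082

PN ≈ 0.608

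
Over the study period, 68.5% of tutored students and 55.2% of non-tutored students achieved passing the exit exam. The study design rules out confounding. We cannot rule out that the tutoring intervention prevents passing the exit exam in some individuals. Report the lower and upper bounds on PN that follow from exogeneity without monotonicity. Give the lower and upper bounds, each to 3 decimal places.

p₁ = 0.685, p₀ = 0.552.
Under exogeneity alone the bounds on PN are max{0,(p₁−p₀)/p₁} ≤ PN ≤ min{1,(1−p₀)/p₁}.
  lower = (p₁ − p₀)/p₁ = 0.133 / 0.685 ≈ 0.1942
  upper = min{1, (1 − p₀)/p₁} = 0.448 / 0.685 ≈ 0.6540

0.194 ≤ PN ≤ 0.654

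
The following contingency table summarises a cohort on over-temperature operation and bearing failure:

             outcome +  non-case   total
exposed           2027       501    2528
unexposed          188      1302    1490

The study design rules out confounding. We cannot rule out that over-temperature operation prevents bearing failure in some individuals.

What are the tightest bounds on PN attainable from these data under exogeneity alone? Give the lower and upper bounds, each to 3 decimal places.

p₁ = P(outcome | exposed) = 2027/2528 = 0.80182
p₀ = P(outcome | unexposed) = 188/1490 = 0.12617
Under exogeneity alone the bounds on PN are max{0,(p₁−p₀)/p₁} ≤ PN ≤ min{1,(1−p₀)/p₁}.
  lower = (p₁ − p₀)/p₁ = 0.67565 / 0.80182 ≈ 0.8426
  upper = min{1, (1 − p₀)/p₁} = 0.87383 / 0.80182 ≈ 1.0898 → capped at 1

0.843 ≤ PN ≤ 1.000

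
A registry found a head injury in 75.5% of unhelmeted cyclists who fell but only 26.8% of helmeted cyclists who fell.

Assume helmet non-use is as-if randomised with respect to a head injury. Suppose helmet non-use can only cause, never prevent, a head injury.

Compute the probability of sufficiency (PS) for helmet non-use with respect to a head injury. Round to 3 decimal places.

p₁ = 0.755, p₀ = 0.268.
Under exogeneity and monotonicity, PS = (p₁ − p₀) / (1 − p₀).
PS = (0.755 − 0.268) / (1 − 0.268) = 0.487 / 0.732 ≈ 0.6653

PS ≈ 0.665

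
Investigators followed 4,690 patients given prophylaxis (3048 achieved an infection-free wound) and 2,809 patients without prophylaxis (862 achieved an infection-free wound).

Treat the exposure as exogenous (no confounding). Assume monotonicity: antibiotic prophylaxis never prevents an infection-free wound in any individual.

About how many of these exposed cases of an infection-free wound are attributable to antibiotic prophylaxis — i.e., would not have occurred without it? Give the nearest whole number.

about 1609 cases

p₁ = P(outcome | exposed) = 3048/4690 = 0.64989
p₀ = P(outcome | unexposed) = 862/2809 = 0.30687
PN = (p₁ − p₀)/p₁ = (0.64989 − 0.30687) / 0.64989 ≈ 0.52781.
Attributable cases ≈ PN × (exposed cases) = 0.52781 × 3048 ≈ 1608.78.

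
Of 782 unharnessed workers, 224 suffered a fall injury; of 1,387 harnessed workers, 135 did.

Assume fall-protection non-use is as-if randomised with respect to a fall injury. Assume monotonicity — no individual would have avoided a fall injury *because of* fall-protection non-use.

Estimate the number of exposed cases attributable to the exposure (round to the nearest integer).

p₁ = P(outcome | exposed) = 224/782 = 0.28645
p₀ = P(outcome | unexposed) = 135/1387 = 0.097332
PN = (p₁ − p₀)/p₁ = (0.28645 − 0.097332) / 0.28645 ≈ 0.66021.
Attributable cases ≈ PN × (exposed cases) = 0.66021 × 224 ≈ 147.89.

about 148 cases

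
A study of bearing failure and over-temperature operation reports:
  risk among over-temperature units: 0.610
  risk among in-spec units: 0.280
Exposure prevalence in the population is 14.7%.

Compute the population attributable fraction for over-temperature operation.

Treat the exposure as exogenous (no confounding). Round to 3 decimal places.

PAF ≈ 0.148

Let p₁ = 0.61, p₀ = 0.28.
Overall risk P(Y=1) = π·p₁ + (1−π)·p₀ = 0.147×0.61 + 0.853×0.28 = 0.32851.
Under exogeneity, PAF = [P(Y=1) − p₀] / P(Y=1).
PAF = (0.32851 − 0.28) / 0.32851 ≈ 0.1477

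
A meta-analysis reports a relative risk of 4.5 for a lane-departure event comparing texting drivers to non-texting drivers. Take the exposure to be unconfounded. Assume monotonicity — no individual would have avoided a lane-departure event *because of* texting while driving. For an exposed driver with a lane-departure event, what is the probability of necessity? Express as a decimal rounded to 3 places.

Under exogeneity and monotonicity, PN = (RR − 1) / RR = 1 − 1/RR.
PN = (4.5 − 1) / 4.5 = 3.5 / 4.5 ≈ 0.7778

PN ≈ 0.778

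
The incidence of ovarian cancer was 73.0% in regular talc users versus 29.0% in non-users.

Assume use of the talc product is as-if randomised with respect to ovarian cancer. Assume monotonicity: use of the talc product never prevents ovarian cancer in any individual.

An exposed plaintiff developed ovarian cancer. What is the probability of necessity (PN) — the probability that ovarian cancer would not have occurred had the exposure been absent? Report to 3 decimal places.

p₁ = 0.73, p₀ = 0.29.
Under exogeneity and monotonicity, PN = (p₁ − p₀) / p₁.
PN = (0.73 − 0.29) / 0.73 = 0.44 / 0.73 ≈ 0.6027

PN ≈ 0.603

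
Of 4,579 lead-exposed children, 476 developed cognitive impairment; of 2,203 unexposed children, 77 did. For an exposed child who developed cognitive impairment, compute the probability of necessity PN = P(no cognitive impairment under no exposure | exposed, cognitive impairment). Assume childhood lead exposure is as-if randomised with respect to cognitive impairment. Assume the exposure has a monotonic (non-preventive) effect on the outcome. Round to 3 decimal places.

p₁ = P(outcome | exposed) = 476/4579 = 0.10395
p₀ = P(outcome | unexposed) = 77/2203 = 0.034952
Under exogeneity and monotonicity, PN = (p₁ − p₀) / p₁.
PN = (0.10395 − 0.034952) / 0.10395 = 0.069 / 0.10395 ≈ 0.6638

PN ≈ 0.664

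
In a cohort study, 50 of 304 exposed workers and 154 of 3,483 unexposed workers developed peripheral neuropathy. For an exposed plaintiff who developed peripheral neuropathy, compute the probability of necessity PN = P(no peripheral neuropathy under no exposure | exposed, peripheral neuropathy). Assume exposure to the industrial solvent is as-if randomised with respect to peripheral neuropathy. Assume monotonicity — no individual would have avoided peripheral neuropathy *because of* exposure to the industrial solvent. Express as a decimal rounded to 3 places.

PN ≈ 0.731

p₁ = P(outcome | exposed) = 50/304 = 0.16447
p₀ = P(outcome | unexposed) = 154/3483 = 0.044215
Under exogeneity and monotonicity, PN = (p₁ − p₀) / p₁.
PN = (0.16447 − 0.044215) / 0.16447 = 0.12026 / 0.16447 ≈ 0.7312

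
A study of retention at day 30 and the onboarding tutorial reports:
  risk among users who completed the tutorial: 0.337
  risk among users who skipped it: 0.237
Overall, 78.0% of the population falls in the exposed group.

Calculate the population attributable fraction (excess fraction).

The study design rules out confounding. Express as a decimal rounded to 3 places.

PAF ≈ 0.248

Let p₁ = 0.337, p₀ = 0.237.
Overall risk P(Y=1) = π·p₁ + (1−π)·p₀ = 0.78×0.337 + 0.22×0.237 = 0.315.
Under exogeneity, PAF = [P(Y=1) − p₀] / P(Y=1).
PAF = (0.315 − 0.237) / 0.315 ≈ 0.2476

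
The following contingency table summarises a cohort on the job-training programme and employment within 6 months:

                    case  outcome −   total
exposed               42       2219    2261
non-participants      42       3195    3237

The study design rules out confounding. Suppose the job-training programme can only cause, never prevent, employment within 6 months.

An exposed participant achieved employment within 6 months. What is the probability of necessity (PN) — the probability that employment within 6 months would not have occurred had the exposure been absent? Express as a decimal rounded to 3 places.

p₁ = P(outcome | exposed) = 42/2261 = 0.018576
p₀ = P(outcome | unexposed) = 42/3237 = 0.012975
Under exogeneity and monotonicity, PN = (p₁ − p₀) / p₁.
PN = (0.018576 − 0.012975) / 0.018576 = 0.0056009 / 0.018576 ≈ 0.3015

PN ≈ 0.302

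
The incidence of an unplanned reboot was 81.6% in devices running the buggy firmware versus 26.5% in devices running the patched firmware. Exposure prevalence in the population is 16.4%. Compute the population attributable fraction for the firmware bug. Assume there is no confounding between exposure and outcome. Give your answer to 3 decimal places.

p₁ = 0.816, p₀ = 0.265.
Overall risk P(Y=1) = π·p₁ + (1−π)·p₀ = 0.164×0.816 + 0.836×0.265 = 0.35536.
Under exogeneity, PAF = [P(Y=1) − p₀] / P(Y=1).
PAF = (0.35536 − 0.265) / 0.35536 ≈ 0.2543

PAF ≈ 0.254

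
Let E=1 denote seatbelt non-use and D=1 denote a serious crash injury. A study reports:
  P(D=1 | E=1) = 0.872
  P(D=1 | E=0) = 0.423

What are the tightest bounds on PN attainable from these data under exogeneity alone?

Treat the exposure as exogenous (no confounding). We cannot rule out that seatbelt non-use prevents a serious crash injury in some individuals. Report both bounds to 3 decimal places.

0.515 ≤ PN ≤ 0.662

Let p₁ = 0.872, p₀ = 0.423.
Under exogeneity alone the bounds on PN are max{0,(p₁−p₀)/p₁} ≤ PN ≤ min{1,(1−p₀)/p₁}.
  lower = (p₁ − p₀)/p₁ = 0.449 / 0.872 ≈ 0.5149
  upper = min{1, (1 − p₀)/p₁} = 0.577 / 0.872 ≈ 0.6617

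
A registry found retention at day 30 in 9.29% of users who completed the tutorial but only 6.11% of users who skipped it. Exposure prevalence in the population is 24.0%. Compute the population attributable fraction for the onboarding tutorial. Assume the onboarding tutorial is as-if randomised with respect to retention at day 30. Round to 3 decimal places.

p₁ = 0.0929, p₀ = 0.0611.
Overall risk P(Y=1) = π·p₁ + (1−π)·p₀ = 0.24×0.0929 + 0.76×0.0611 = 0.068732.
Under exogeneity, PAF = [P(Y=1) − p₀] / P(Y=1).
PAF = (0.068732 − 0.0611) / 0.068732 ≈ 0.1110

PAF ≈ 0.111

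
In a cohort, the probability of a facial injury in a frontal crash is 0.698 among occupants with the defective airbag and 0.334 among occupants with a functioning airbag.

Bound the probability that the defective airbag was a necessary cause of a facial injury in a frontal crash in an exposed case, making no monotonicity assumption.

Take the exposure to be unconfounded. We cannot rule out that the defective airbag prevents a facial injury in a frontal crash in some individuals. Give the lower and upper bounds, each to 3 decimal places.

0.521 ≤ PN ≤ 0.954

Let p₁ = 0.698, p₀ = 0.334.
Under exogeneity alone the bounds on PN are max{0,(p₁−p₀)/p₁} ≤ PN ≤ min{1,(1−p₀)/p₁}.
  lower = (p₁ − p₀)/p₁ = 0.364 / 0.698 ≈ 0.5215
  upper = min{1, (1 − p₀)/p₁} = 0.666 / 0.698 ≈ 0.9542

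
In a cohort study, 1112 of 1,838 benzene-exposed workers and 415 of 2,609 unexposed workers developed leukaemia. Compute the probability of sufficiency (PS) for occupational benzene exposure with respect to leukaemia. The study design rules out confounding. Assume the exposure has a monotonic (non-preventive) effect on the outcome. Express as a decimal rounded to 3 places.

PS ≈ 0.530

p₁ = P(outcome | exposed) = 1112/1838 = 0.60501
p₀ = P(outcome | unexposed) = 415/2609 = 0.15906
Under exogeneity and monotonicity, PS = (p₁ − p₀) / (1 − p₀).
PS = (0.60501 − 0.15906) / (1 − 0.15906) = 0.44594 / 0.84094 ≈ 0.5303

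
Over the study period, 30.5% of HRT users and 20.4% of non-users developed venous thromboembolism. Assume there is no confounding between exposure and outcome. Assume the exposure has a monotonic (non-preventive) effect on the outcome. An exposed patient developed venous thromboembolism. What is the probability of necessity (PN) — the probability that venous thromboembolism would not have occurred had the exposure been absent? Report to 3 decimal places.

p₁ = 0.305, p₀ = 0.204.
Under exogeneity and monotonicity, PN = (p₁ − p₀) / p₁.
PN = (0.305 − 0.204) / 0.305 = 0.101 / 0.305 ≈ 0.3311

PN ≈ 0.331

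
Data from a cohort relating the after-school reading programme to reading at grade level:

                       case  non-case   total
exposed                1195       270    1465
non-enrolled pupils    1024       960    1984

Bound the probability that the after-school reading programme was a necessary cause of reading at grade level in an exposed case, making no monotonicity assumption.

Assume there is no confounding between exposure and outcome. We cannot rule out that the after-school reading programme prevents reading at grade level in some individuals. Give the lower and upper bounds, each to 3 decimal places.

p₁ = P(outcome | exposed) = 1195/1465 = 0.8157
p₀ = P(outcome | unexposed) = 1024/1984 = 0.51613
Under exogeneity alone the bounds on PN are max{0,(p₁−p₀)/p₁} ≤ PN ≤ min{1,(1−p₀)/p₁}.
  lower = (p₁ − p₀)/p₁ = 0.29957 / 0.8157 ≈ 0.3673
  upper = min{1, (1 − p₀)/p₁} = 0.48387 / 0.8157 ≈ 0.5932

0.367 ≤ PN ≤ 0.593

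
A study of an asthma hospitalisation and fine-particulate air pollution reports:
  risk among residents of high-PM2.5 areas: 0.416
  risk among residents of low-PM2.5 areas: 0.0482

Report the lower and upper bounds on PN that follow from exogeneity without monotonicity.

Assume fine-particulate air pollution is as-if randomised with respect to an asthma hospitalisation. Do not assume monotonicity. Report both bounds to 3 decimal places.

0.884 ≤ PN ≤ 1.000

Let p₁ = 0.416, p₀ = 0.0482.
Under exogeneity alone the bounds on PN are max{0,(p₁−p₀)/p₁} ≤ PN ≤ min{1,(1−p₀)/p₁}.
  lower = (p₁ − p₀)/p₁ = 0.3678 / 0.416 ≈ 0.8841
  upper = min{1, (1 − p₀)/p₁} = 0.9518 / 0.416 ≈ 2.2880 → capped at 1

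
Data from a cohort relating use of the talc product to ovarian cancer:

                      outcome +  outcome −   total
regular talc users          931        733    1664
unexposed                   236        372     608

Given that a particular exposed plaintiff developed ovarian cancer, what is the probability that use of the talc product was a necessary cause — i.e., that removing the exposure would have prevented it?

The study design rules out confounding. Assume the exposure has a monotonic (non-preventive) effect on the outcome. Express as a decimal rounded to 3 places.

p₁ = P(outcome | exposed) = 931/1664 = 0.5595
p₀ = P(outcome | unexposed) = 236/608 = 0.38816
Under exogeneity and monotonicity, PN = (p₁ − p₀) / p₁.
PN = (0.5595 − 0.38816) / 0.5595 = 0.17134 / 0.5595 ≈ 0.3062

PN ≈ 0.306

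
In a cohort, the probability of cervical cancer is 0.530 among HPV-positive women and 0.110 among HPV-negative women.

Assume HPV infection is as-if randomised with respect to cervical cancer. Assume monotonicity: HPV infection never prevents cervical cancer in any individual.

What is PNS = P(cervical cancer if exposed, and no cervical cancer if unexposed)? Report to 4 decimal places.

PNS ≈ 0.4200

Let p₁ = 0.53, p₀ = 0.11.
Under exogeneity and monotonicity, PNS = p₁ − p₀.
PNS = 0.53 − 0.11 = 0.42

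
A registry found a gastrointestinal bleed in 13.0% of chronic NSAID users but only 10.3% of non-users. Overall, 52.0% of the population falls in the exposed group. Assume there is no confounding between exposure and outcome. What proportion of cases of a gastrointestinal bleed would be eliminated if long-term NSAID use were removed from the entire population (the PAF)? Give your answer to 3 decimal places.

p₁ = 0.13, p₀ = 0.103.
Overall risk P(Y=1) = π·p₁ + (1−π)·p₀ = 0.52×0.13 + 0.48×0.103 = 0.11704.
Under exogeneity, PAF = [P(Y=1) − p₀] / P(Y=1).
PAF = (0.11704 − 0.103) / 0.11704 ≈ 0.1200

PAF ≈ 0.120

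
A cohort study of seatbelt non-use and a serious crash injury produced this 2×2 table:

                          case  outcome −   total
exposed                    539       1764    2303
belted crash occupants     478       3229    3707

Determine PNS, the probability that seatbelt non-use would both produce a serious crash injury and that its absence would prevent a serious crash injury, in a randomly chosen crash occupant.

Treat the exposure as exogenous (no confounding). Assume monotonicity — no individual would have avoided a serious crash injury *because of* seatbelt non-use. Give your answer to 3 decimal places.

p₁ = P(outcome | exposed) = 539/2303 = 0.23404
p₀ = P(outcome | unexposed) = 478/3707 = 0.12895
Under exogeneity and monotonicity, PNS = p₁ − p₀.
PNS = 0.23404 − 0.12895 = 0.1051

PNS ≈ 0.105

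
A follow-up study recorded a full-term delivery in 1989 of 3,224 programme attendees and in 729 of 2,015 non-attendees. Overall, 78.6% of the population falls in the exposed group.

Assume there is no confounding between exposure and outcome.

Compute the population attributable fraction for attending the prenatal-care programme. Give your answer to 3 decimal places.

p₁ = P(outcome | exposed) = 1989/3224 = 0.61694
p₀ = P(outcome | unexposed) = 729/2015 = 0.36179
Overall risk P(Y=1) = π·p₁ + (1−π)·p₀ = 0.786×0.61694 + 0.214×0.36179 = 0.56233.
Under exogeneity, PAF = [P(Y=1) − p₀] / P(Y=1).
PAF = (0.56233 − 0.36179) / 0.56233 ≈ 0.3566

PAF ≈ 0.357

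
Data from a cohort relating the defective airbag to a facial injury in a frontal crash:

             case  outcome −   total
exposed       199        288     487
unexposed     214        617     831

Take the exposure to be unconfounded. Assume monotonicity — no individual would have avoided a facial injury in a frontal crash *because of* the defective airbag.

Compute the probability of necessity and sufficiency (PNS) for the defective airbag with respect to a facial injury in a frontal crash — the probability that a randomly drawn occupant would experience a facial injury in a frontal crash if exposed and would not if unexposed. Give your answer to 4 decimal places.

PNS ≈ 0.1511

p₁ = P(outcome | exposed) = 199/487 = 0.40862
p₀ = P(outcome | unexposed) = 214/831 = 0.25752
Under exogeneity and monotonicity, PNS = p₁ − p₀.
PNS = 0.40862 − 0.25752 = 0.1511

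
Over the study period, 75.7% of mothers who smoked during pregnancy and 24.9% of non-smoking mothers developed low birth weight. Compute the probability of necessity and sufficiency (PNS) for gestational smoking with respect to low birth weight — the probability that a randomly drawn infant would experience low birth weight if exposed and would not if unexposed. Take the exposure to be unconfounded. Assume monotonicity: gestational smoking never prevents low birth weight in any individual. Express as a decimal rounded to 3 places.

PNS ≈ 0.508

p₁ = 0.757, p₀ = 0.249.
Under exogeneity and monotonicity, PNS = p₁ − p₀.
PNS = 0.757 − 0.249 = 0.508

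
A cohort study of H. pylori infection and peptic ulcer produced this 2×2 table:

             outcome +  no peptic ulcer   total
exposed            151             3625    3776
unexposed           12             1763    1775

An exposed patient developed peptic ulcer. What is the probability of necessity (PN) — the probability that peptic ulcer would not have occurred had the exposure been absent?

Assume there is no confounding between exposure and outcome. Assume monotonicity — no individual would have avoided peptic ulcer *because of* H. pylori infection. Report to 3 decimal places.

p₁ = P(outcome | exposed) = 151/3776 = 0.039989
p₀ = P(outcome | unexposed) = 12/1775 = 0.0067606
Under exogeneity and monotonicity, PN = (p₁ − p₀)/p₁.
PN = (0.039989 − 0.0067606) / 0.039989 ≈ 0.8309

PN ≈ 0.831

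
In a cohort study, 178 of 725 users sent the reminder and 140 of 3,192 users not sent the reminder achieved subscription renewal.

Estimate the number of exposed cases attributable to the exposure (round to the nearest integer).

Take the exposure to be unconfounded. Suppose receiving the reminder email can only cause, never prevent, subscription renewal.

about 146 cases

p₁ = P(outcome | exposed) = 178/725 = 0.24552
p₀ = P(outcome | unexposed) = 140/3192 = 0.04386
PN = (p₁ − p₀)/p₁ = (0.24552 − 0.04386) / 0.24552 ≈ 0.82136.
Attributable cases ≈ PN × (exposed cases) = 0.82136 × 178 ≈ 146.20.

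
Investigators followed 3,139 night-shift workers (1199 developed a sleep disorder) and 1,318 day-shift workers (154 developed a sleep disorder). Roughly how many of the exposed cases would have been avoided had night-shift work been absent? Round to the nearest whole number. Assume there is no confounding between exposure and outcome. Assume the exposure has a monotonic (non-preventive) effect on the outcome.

p₁ = P(outcome | exposed) = 1199/3139 = 0.38197
p₀ = P(outcome | unexposed) = 154/1318 = 0.11684
PN = (p₁ − p₀)/p₁ = (0.38197 − 0.11684) / 0.38197 ≈ 0.69410.
Attributable cases ≈ PN × (exposed cases) = 0.69410 × 1199 ≈ 832.23.

about 832 cases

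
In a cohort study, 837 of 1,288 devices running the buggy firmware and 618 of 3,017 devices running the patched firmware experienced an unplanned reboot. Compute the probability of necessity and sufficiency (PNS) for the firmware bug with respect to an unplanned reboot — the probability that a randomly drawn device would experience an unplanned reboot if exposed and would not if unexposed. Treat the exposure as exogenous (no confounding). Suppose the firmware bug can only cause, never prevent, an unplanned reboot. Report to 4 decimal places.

p₁ = P(outcome | exposed) = 837/1288 = 0.64984
p₀ = P(outcome | unexposed) = 618/3017 = 0.20484
Under exogeneity and monotonicity, PNS = p₁ − p₀.
PNS = 0.64984 − 0.20484 = 0.44501

PNS ≈ 0.4450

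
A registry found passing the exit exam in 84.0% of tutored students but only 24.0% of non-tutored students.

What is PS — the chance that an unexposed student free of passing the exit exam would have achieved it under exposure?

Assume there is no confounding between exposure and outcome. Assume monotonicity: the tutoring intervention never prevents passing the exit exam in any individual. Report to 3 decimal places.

PS ≈ 0.789

p₁ = 0.84, p₀ = 0.24.
Under exogeneity and monotonicity, PS = (p₁ − p₀) / (1 − p₀).
PS = (0.84 − 0.24) / (1 − 0.24) = 0.6 / 0.76 ≈ 0.7895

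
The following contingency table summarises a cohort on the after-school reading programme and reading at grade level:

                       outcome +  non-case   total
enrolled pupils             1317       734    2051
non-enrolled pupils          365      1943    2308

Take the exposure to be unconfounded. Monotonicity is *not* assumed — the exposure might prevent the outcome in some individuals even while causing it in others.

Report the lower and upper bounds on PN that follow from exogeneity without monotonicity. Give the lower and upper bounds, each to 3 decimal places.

p₁ = P(outcome | exposed) = 1317/2051 = 0.64213
p₀ = P(outcome | unexposed) = 365/2308 = 0.15815
Under exogeneity alone the bounds on PN are max{0,(p₁−p₀)/p₁} ≤ PN ≤ min{1,(1−p₀)/p₁}.
  lower = (p₁ − p₀)/p₁ = 0.48398 / 0.64213 ≈ 0.7537
  upper = min{1, (1 − p₀)/p₁} = 0.84185 / 0.64213 ≈ 1.3110 → capped at 1

0.754 ≤ PN ≤ 1.000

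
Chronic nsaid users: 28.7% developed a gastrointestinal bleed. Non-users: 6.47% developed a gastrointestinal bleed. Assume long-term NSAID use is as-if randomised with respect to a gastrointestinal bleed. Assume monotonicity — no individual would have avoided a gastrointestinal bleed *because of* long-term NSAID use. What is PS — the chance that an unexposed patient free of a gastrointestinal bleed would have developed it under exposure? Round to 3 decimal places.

p₁ = 0.287, p₀ = 0.0647.
Under exogeneity and monotonicity, PS = (p₁ − p₀) / (1 − p₀).
PS = (0.287 − 0.0647) / (1 − 0.0647) = 0.2223 / 0.9353 ≈ 0.2377

PS ≈ 0.238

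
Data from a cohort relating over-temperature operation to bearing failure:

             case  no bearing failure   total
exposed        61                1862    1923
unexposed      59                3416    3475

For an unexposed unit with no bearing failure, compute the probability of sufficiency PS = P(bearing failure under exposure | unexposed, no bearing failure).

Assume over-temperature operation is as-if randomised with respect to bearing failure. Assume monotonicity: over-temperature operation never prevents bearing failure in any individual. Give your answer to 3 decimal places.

p₁ = P(outcome | exposed) = 61/1923 = 0.031721
p₀ = P(outcome | unexposed) = 59/3475 = 0.016978
Under exogeneity and monotonicity, PS = (p₁ − p₀) / (1 − p₀).
PS = (0.031721 − 0.016978) / (1 − 0.016978) = 0.014743 / 0.98302 ≈ 0.0150

PS ≈ 0.015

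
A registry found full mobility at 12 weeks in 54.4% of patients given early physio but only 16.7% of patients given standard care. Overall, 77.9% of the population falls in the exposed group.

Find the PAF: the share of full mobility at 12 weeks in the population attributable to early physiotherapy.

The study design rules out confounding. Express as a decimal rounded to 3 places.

p₁ = 0.544, p₀ = 0.167.
Overall risk P(Y=1) = π·p₁ + (1−π)·p₀ = 0.779×0.544 + 0.221×0.167 = 0.46068.
Under exogeneity, PAF = [P(Y=1) − p₀] / P(Y=1).
PAF = (0.46068 − 0.167) / 0.46068 ≈ 0.6375

PAF ≈ 0.637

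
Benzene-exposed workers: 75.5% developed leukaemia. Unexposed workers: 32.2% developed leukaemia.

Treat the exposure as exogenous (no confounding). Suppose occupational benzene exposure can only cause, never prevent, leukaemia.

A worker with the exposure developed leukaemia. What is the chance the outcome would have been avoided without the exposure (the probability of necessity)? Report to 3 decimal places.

p₁ = 0.755, p₀ = 0.322.
Under exogeneity and monotonicity, PN = (p₁ − p₀) / p₁.
PN = (0.755 − 0.322) / 0.755 = 0.433 / 0.755 ≈ 0.5735

PN ≈ 0.574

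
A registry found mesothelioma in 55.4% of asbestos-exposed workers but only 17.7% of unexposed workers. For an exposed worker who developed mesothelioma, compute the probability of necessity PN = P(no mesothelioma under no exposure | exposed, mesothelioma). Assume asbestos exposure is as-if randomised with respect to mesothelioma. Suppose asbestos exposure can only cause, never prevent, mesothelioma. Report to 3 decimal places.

PN ≈ 0.681

p₁ = 0.554, p₀ = 0.177.
Under exogeneity and monotonicity, PN = (p₁ − p₀) / p₁.
PN = (0.554 − 0.177) / 0.554 = 0.377 / 0.554 ≈ 0.6805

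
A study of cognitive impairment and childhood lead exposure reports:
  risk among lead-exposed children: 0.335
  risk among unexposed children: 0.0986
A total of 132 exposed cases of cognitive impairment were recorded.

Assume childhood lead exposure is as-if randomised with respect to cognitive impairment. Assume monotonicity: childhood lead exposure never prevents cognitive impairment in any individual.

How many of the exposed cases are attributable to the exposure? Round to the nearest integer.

about 93 cases

Let p₁ = 0.335, p₀ = 0.0986.
PN = (p₁ − p₀)/p₁ = (0.335 − 0.0986) / 0.335 ≈ 0.70567.
Attributable cases ≈ PN × (exposed cases) = 0.70567 × 132 ≈ 93.15.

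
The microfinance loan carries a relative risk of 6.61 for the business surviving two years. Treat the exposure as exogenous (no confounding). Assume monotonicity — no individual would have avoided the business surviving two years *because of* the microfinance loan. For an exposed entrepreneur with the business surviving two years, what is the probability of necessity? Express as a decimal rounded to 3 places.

Under exogeneity and monotonicity, PN = (RR − 1) / RR = 1 − 1/RR.
PN = (6.61 − 1) / 6.61 = 5.61 / 6.61 ≈ 0.8487

PN ≈ 0.849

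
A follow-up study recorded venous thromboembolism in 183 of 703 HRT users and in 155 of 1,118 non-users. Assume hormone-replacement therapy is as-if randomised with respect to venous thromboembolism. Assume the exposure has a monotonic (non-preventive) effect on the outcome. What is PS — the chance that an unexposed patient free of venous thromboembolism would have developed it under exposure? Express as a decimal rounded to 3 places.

PS ≈ 0.141

p₁ = P(outcome | exposed) = 183/703 = 0.26031
p₀ = P(outcome | unexposed) = 155/1118 = 0.13864
Under exogeneity and monotonicity, PS = (p₁ − p₀) / (1 − p₀).
PS = (0.26031 − 0.13864) / (1 − 0.13864) = 0.12167 / 0.86136 ≈ 0.1413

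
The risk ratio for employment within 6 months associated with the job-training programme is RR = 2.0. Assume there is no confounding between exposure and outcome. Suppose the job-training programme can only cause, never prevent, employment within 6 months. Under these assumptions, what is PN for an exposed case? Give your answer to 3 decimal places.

PN ≈ 0.500

Under exogeneity and monotonicity, PN = (RR − 1) / RR = 1 − 1/RR.
PN = (2.0 − 1) / 2.0 = 1 / 2.0 ≈ 0.5000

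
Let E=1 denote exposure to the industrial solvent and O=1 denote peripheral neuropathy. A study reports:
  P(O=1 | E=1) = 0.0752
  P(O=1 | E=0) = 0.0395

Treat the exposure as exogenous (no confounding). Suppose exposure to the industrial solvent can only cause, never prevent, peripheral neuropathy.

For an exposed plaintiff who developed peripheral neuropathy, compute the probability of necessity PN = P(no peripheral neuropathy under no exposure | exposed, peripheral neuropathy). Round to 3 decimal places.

PN ≈ 0.475

Let p₁ = 0.0752, p₀ = 0.0395.
Under exogeneity and monotonicity, PN = (p₁ − p₀) / p₁.
PN = (0.0752 − 0.0395) / 0.0752 = 0.0357 / 0.0752 ≈ 0.4747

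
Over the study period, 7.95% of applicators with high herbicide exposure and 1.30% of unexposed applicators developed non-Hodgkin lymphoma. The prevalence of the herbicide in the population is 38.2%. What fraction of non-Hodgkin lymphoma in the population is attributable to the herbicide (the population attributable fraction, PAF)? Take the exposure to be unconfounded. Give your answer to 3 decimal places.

p₁ = 0.0795, p₀ = 0.013.
Overall risk P(Y=1) = π·p₁ + (1−π)·p₀ = 0.382×0.0795 + 0.618×0.013 = 0.038403.
Under exogeneity, PAF = [P(Y=1) − p₀] / P(Y=1).
PAF = (0.038403 − 0.013) / 0.038403 ≈ 0.6615

PAF ≈ 0.661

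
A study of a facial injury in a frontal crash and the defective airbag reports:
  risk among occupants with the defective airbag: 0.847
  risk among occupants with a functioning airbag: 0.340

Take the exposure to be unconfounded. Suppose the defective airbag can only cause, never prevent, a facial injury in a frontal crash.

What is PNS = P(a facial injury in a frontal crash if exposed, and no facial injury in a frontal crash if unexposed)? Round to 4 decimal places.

PNS ≈ 0.5070

Let p₁ = 0.847, p₀ = 0.34.
Under exogeneity and monotonicity, PNS = p₁ − p₀.
PNS = 0.847 − 0.34 = 0.507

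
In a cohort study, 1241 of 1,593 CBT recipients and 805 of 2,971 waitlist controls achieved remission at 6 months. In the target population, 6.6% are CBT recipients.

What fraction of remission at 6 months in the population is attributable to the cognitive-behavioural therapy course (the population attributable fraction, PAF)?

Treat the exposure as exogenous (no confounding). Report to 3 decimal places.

p₁ = P(outcome | exposed) = 1241/1593 = 0.77903
p₀ = P(outcome | unexposed) = 805/2971 = 0.27095
Overall risk P(Y=1) = π·p₁ + (1−π)·p₀ = 0.066×0.77903 + 0.934×0.27095 = 0.30449.
Under exogeneity, PAF = [P(Y=1) − p₀] / P(Y=1).
PAF = (0.30449 − 0.27095) / 0.30449 ≈ 0.1101

PAF ≈ 0.110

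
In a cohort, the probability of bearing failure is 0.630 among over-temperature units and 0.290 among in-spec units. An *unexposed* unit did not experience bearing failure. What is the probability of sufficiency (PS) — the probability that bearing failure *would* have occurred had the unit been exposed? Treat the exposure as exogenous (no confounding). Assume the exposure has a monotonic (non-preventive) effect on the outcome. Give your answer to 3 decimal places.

Let p₁ = 0.63, p₀ = 0.29.
Under exogeneity and monotonicity, PS = (p₁ − p₀) / (1 − p₀).
PS = (0.63 − 0.29) / (1 − 0.29) = 0.34 / 0.71 ≈ 0.4789

PS ≈ 0.479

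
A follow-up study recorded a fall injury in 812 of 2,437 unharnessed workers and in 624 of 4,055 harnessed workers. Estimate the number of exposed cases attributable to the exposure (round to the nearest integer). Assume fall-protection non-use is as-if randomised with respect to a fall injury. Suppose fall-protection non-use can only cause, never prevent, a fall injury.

about 437 cases

p₁ = P(outcome | exposed) = 812/2437 = 0.3332
p₀ = P(outcome | unexposed) = 624/4055 = 0.15388
PN = (p₁ − p₀)/p₁ = (0.3332 − 0.15388) / 0.3332 ≈ 0.53816.
Attributable cases ≈ PN × (exposed cases) = 0.53816 × 812 ≈ 436.98.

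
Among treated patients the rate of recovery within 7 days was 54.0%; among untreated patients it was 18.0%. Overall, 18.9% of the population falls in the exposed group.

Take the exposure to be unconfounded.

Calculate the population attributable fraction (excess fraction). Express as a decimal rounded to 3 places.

p₁ = 0.54, p₀ = 0.18.
Overall risk P(Y=1) = π·p₁ + (1−π)·p₀ = 0.189×0.54 + 0.811×0.18 = 0.24804.
Under exogeneity, PAF = [P(Y=1) − p₀] / P(Y=1).
PAF = (0.24804 − 0.18) / 0.24804 ≈ 0.2743

PAF ≈ 0.274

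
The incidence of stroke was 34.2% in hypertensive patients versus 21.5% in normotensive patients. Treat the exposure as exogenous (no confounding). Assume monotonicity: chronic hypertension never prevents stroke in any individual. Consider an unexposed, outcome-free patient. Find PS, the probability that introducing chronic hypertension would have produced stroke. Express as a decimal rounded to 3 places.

p₁ = 0.342, p₀ = 0.215.
Under exogeneity and monotonicity, PS = (p₁ − p₀) / (1 − p₀).
PS = (0.342 − 0.215) / (1 − 0.215) = 0.127 / 0.785 ≈ 0.1618

PS ≈ 0.162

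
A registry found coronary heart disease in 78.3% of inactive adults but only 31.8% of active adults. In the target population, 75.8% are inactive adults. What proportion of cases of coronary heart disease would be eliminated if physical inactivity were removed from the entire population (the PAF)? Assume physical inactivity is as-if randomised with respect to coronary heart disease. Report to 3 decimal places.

PAF ≈ 0.526

p₁ = 0.783, p₀ = 0.318.
Overall risk P(Y=1) = π·p₁ + (1−π)·p₀ = 0.758×0.783 + 0.242×0.318 = 0.67047.
Under exogeneity, PAF = [P(Y=1) − p₀] / P(Y=1).
PAF = (0.67047 − 0.318) / 0.67047 ≈ 0.5257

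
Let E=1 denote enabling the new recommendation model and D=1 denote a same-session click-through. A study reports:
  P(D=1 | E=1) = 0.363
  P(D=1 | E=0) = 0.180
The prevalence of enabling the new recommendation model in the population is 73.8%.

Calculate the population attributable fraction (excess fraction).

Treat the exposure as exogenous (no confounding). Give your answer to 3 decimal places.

Let p₁ = 0.363, p₀ = 0.18.
Overall risk P(Y=1) = π·p₁ + (1−π)·p₀ = 0.738×0.363 + 0.262×0.18 = 0.31505.
Under exogeneity, PAF = [P(Y=1) − p₀] / P(Y=1).
PAF = (0.31505 − 0.18) / 0.31505 ≈ 0.4287

PAF ≈ 0.429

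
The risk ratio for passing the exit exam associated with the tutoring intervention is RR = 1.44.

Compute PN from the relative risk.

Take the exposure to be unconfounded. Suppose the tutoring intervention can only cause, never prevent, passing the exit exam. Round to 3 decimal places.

Under exogeneity and monotonicity, PN = (RR − 1) / RR = 1 − 1/RR.
PN = (1.44 − 1) / 1.44 = 0.44 / 1.44 ≈ 0.3056

PN ≈ 0.306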